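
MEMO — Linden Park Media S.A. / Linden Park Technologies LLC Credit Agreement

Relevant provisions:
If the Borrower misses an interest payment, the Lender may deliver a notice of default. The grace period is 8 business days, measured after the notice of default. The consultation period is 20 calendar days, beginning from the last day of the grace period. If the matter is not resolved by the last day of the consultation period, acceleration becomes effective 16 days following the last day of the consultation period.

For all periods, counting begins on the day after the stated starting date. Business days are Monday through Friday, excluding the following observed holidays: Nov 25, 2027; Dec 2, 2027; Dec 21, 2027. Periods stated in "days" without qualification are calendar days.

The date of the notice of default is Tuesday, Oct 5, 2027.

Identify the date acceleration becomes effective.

Nov 20, 2027

From Tuesday, Oct 5, 2027, 8 business days (Oct 6, Oct 7, Oct 8, Oct 11, Oct 12, Oct 13, Oct 14, Oct 15, skipping weekends) brings us to Friday, Oct 15, 2027, which is the last day of the grace period.
Adding 20 calendar days to Oct 15, 2027 gives Nov 4, 2027, which is the last day of the consultation period.
The date acceleration becomes effective: Nov 4, 2027 + 16 days = Nov 20, 2027.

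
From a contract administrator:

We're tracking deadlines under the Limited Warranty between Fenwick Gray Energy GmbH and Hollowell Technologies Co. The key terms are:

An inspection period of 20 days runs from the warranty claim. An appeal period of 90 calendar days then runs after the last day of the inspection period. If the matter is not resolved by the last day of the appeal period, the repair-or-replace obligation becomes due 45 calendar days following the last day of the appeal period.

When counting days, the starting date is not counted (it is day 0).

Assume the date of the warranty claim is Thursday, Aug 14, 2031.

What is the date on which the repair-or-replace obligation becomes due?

Adding 20 calendar days to Aug 14, 2031 gives Sep 3, 2031, which is the last day of the inspection period.
Adding 90 calendar days to Sep 3, 2031 gives Dec 2, 2031, which is the last day of the appeal period.
The date on which the repair-or-replace obligation becomes due: 45 calendar days after Dec 2, 2031 is Jan 16, 2032.

Jan 16, 2032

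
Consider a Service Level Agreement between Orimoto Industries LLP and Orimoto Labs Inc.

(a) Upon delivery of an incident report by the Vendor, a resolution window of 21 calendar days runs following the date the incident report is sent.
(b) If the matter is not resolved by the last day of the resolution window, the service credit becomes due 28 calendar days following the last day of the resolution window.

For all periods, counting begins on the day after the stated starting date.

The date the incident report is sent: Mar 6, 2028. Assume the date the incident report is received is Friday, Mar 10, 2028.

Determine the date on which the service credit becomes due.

The last day of the resolution window: 21 calendar days after Mar 6, 2028 is Mar 27, 2028.
The date on which the service credit becomes due: 28 calendar days after Mar 27, 2028 is Apr 24, 2028.

Apr 24, 2028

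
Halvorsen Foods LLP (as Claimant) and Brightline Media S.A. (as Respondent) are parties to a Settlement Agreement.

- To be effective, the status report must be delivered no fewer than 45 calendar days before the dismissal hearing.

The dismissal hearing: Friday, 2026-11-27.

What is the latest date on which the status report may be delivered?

2026-10-13

Counting back 45 calendar days from 2026-11-27 gives 2026-10-13.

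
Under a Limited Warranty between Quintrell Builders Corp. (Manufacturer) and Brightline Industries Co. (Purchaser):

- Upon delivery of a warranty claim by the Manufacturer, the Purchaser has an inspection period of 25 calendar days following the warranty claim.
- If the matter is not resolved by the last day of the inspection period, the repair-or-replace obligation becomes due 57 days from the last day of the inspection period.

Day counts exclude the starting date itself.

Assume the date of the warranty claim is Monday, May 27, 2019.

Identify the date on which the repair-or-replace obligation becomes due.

The last day of the inspection period: May 27, 2019 + 25 days = June 21, 2019.
The date on which the repair-or-replace obligation becomes due: June 21, 2019 + 57 days = August 17, 2019.

August 17, 2019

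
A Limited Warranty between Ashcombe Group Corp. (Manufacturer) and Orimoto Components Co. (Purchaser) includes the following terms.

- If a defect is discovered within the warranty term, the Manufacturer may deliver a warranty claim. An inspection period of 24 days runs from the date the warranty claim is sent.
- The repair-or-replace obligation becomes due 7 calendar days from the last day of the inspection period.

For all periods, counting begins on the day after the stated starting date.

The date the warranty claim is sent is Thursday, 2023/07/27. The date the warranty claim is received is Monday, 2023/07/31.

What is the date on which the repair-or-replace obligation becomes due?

2023/08/27

The last day of the inspection period: 2023/07/27 + 24 days = 2023/08/20.
The date on which the repair-or-replace obligation becomes due: 2023/08/20 + 7 days = 2023/08/27.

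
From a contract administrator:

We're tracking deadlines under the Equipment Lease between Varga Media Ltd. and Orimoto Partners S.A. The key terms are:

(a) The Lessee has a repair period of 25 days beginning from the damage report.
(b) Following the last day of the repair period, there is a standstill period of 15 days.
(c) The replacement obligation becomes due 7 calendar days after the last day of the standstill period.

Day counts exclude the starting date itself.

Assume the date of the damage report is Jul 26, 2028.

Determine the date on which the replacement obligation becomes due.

Sep 11, 2028

Adding 25 calendar days to Jul 26, 2028 gives Aug 20, 2028, which is the last day of the repair period.
The last day of the standstill period: Aug 20, 2028 + 15 days = Sep 4, 2028.
The date on which the replacement obligation becomes due: 7 calendar days after Sep 4, 2028 is Sep 11, 2028.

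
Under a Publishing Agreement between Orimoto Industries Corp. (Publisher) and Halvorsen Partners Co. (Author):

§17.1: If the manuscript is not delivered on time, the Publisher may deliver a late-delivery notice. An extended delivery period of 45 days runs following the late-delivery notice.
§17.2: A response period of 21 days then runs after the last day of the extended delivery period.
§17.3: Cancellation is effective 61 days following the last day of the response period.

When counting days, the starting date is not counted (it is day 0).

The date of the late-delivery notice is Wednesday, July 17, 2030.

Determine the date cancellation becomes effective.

The last day of the extended delivery period: July 17, 2030 + 45 days = August 31, 2030.
The last day of the response period: 21 calendar days after August 31, 2030 is September 21, 2030.
Adding 61 calendar days to September 21, 2030 gives November 21, 2030, which is the date cancellation becomes effective.

November 21, 2030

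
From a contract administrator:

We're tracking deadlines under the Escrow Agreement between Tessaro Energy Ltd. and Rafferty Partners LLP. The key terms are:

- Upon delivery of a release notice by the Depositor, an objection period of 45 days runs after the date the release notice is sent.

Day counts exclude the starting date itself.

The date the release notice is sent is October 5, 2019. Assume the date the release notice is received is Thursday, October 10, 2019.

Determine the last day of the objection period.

November 19, 2019

The last day of the objection period: October 5, 2019 + 45 days = November 19, 2019.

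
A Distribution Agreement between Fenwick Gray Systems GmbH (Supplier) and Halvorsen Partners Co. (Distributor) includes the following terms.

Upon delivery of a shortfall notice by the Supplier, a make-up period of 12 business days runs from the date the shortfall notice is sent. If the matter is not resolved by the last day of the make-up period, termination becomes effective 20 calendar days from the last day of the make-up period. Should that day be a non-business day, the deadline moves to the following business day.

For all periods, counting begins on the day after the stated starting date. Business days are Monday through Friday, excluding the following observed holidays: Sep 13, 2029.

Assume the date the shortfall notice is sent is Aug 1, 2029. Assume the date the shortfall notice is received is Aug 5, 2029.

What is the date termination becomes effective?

Sep 6, 2029

From Wednesday, Aug 1, 2029, 12 business days (Aug 2, Aug 3, Aug 6, Aug 7, …, Aug 15, Aug 16, Aug 17, skipping weekends) brings us to Friday, Aug 17, 2029, which is the last day of the make-up period.
Adding 20 calendar days to Aug 17, 2029 gives Sep 6, 2029, which is the date termination becomes effective. Sep 6, 2029 is a Thursday and is not a listed holiday, so no roll-forward applies.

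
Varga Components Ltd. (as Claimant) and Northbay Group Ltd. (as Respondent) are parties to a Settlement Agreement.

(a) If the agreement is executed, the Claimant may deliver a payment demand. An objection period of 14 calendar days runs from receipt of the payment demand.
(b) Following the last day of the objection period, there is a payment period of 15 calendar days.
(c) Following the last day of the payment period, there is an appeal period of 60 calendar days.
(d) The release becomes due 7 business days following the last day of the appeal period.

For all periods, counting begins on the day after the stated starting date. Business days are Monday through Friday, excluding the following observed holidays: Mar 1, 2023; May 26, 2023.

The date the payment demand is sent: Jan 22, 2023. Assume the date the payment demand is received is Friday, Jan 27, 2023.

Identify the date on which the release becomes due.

Adding 14 calendar days to Jan 27, 2023 gives Feb 10, 2023, which is the last day of the objection period.
The last day of the payment period: Feb 10, 2023 + 15 days = Feb 25, 2023.
The last day of the appeal period: Feb 25, 2023 + 60 days = Apr 26, 2023.
The date on which the release becomes due: 7 business days after Wednesday, Apr 26, 2023, skipping weekends — Apr 27, Apr 28, May 1, May 2, May 3, May 4, May 5 — lands on Friday, May 5, 2023.

May 5, 2023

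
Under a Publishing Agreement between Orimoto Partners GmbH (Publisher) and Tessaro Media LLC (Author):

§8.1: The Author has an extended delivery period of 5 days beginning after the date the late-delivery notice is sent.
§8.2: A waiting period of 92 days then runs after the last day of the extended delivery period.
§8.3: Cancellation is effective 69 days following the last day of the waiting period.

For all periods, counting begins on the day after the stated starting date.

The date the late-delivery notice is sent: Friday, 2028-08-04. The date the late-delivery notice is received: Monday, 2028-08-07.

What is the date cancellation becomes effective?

2029-01-17

The last day of the extended delivery period: 5 calendar days after 2028-08-04 is 2028-08-09.
Adding 92 calendar days to 2028-08-09 gives 2028-11-09, which is the last day of the waiting period.
The date cancellation becomes effective: 69 calendar days after 2028-11-09 is 2029-01-17.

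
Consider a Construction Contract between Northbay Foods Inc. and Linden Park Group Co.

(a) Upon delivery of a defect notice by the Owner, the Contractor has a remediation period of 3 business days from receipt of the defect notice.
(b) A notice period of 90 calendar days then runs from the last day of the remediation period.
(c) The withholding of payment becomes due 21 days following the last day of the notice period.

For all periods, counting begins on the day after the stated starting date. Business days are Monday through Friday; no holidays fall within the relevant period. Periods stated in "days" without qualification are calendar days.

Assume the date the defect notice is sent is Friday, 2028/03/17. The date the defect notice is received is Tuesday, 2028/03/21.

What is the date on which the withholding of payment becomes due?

From Tuesday, 2028/03/21, 3 business days (Mar 22, Mar 23, Mar 24, skipping weekends) brings us to Friday, 2028/03/24, which is the last day of the remediation period.
Adding 90 calendar days to 2028/03/24 gives 2028/06/22, which is the last day of the notice period.
Adding 21 calendar days to 2028/06/22 gives 2028/07/13, which is the date on which the withholding of payment becomes due.

2028/07/13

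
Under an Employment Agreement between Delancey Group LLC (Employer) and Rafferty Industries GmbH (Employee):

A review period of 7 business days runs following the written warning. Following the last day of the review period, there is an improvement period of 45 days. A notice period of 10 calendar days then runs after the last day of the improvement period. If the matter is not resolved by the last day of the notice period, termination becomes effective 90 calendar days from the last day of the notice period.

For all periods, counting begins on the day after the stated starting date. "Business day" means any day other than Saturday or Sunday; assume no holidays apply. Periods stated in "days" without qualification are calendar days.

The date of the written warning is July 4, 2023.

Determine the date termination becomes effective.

The last day of the review period: 7 business days after Tuesday, July 4, 2023, skipping weekends — Jul 5, Jul 6, Jul 7, Jul 10, Jul 11, Jul 12, Jul 13 — lands on Thursday, July 13, 2023.
Adding 45 calendar days to July 13, 2023 gives August 27, 2023, which is the last day of the improvement period.
The last day of the notice period: August 27, 2023 + 10 days = September 6, 2023.
The date termination becomes effective: 90 calendar days after September 6, 2023 is December 5, 2023.

December 5, 2023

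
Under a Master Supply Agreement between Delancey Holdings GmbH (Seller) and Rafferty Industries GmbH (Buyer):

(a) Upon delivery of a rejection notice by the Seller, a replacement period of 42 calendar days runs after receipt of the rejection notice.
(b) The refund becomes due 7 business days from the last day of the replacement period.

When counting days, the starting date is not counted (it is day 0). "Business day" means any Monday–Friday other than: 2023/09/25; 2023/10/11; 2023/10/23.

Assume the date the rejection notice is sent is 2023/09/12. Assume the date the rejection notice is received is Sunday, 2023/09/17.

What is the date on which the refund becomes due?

2023/11/07

The last day of the replacement period: 42 calendar days after 2023/09/17 is 2023/10/29.
The date on which the refund becomes due: counting 7 business days from Sunday, 2023/10/29 (Oct 30, Oct 31, Nov 1, Nov 2, Nov 3, Nov 6, Nov 7, skipping weekends) reaches Tuesday, 2023/11/07.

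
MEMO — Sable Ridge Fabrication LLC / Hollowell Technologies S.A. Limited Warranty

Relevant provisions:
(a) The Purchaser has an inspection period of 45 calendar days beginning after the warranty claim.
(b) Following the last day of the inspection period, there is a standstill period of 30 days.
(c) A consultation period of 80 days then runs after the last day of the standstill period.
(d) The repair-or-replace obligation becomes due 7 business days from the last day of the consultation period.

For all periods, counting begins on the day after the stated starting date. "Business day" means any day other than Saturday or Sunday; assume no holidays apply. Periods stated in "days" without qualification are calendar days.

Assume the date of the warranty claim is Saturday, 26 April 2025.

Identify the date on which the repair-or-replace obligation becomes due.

The last day of the inspection period: 45 calendar days after 26 April 2025 is 10 June 2025.
The last day of the standstill period: 30 calendar days after 10 June 2025 is 10 July 2025.
The last day of the consultation period: 80 calendar days after 10 July 2025 is 28 September 2025.
The date on which the repair-or-replace obligation becomes due: counting 7 business days from Sunday, 28 September 2025 (Sep 29, Sep 30, Oct 1, Oct 2, Oct 3, Oct 6, Oct 7, skipping weekends) reaches Tuesday, 7 October 2025.

7 October 2025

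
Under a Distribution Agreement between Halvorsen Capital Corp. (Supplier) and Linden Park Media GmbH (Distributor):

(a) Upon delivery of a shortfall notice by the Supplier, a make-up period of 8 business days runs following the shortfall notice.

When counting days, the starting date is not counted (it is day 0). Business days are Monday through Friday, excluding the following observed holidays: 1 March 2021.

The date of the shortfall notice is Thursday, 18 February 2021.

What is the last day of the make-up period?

The last day of the make-up period: 8 business days after Thursday, 18 February 2021, skipping weekends and the listed holiday on Mar 1 — Feb 19, Feb 22, Feb 23, Feb 24, Feb 25, Feb 26, Mar 2, Mar 3 — lands on Wednesday, 3 March 2021.

3 March 2021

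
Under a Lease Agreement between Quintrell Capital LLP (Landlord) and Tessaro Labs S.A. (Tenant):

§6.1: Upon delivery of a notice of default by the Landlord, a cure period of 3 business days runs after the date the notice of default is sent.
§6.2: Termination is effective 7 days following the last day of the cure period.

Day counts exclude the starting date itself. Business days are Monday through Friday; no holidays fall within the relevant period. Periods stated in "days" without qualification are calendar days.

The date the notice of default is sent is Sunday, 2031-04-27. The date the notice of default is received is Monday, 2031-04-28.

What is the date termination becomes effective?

2031-05-07

From Sunday, 2031-04-27, 3 business days (Apr 28, Apr 29, Apr 30, skipping weekends) brings us to Wednesday, 2031-04-30, which is the last day of the cure period.
The date termination becomes effective: 7 calendar days after 2031-04-30 is 2031-05-07.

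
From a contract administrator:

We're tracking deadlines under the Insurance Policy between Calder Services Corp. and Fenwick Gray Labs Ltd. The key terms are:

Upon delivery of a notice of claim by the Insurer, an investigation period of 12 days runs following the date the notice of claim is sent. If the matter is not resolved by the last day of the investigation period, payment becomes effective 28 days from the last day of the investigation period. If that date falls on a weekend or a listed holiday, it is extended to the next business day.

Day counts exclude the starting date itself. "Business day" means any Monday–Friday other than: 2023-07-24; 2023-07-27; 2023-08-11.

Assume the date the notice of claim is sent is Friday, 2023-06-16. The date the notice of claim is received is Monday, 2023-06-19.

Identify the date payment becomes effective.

2023-07-26

Adding 12 calendar days to 2023-06-16 gives 2023-06-28, which is the last day of the investigation period.
Adding 28 calendar days to 2023-06-28 gives 2023-07-26, which is the date payment becomes effective. 2023-07-26 is a Wednesday and is not a listed holiday, so no roll-forward applies.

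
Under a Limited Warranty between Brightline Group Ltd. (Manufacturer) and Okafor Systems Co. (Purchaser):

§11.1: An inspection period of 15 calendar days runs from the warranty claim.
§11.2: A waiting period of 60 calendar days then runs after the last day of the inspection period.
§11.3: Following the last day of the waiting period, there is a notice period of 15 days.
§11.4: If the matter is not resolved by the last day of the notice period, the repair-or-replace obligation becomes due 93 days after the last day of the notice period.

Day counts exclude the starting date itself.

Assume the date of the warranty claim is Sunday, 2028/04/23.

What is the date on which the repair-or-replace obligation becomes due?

2028/10/23

The last day of the inspection period: 2028/04/23 + 15 days = 2028/05/08.
Adding 60 calendar days to 2028/05/08 gives 2028/07/07, which is the last day of the waiting period.
The last day of the notice period: 15 calendar days after 2028/07/07 is 2028/07/22.
The date on which the repair-or-replace obligation becomes due: 2028/07/22 + 93 days = 2028/10/23.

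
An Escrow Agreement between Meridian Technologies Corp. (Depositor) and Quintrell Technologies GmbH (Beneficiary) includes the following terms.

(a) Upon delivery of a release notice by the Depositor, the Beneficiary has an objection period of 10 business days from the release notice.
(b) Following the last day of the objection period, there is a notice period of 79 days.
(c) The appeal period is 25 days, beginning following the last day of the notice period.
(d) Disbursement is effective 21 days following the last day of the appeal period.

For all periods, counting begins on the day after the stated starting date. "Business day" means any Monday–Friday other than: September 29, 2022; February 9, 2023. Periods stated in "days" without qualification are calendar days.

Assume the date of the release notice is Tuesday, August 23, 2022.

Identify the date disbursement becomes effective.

The last day of the objection period: counting 10 business days from Tuesday, August 23, 2022 (Aug 24, Aug 25, Aug 26, Aug 29, Aug 30, Aug 31, Sep 1, Sep 2, Sep 5, Sep 6, skipping weekends) reaches Tuesday, September 6, 2022.
The last day of the notice period: September 6, 2022 + 79 days = November 24, 2022.
The last day of the appeal period: November 24, 2022 + 25 days = December 19, 2022.
Adding 21 calendar days to December 19, 2022 gives January 9, 2023, which is the date disbursement becomes effective.

January 9, 2023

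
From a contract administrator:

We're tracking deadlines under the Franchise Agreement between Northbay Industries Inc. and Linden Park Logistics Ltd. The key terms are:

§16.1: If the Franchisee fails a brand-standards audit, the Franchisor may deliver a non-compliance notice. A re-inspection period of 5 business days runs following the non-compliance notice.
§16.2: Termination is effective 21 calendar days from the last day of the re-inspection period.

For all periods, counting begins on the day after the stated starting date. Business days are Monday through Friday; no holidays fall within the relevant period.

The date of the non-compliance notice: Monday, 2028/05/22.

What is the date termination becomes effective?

From Monday, 2028/05/22, 5 business days (May 23, May 24, May 25, May 26, May 29, skipping weekends) brings us to Monday, 2028/05/29, which is the last day of the re-inspection period.
The date termination becomes effective: 2028/05/29 + 21 days = 2028/06/19.

2028/06/19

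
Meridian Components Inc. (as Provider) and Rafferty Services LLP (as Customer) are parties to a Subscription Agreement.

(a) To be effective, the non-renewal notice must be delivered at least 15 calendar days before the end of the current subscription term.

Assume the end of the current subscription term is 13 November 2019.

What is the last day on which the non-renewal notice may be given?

29 October 2019

Counting back 15 calendar days from 13 November 2019 gives 29 October 2019.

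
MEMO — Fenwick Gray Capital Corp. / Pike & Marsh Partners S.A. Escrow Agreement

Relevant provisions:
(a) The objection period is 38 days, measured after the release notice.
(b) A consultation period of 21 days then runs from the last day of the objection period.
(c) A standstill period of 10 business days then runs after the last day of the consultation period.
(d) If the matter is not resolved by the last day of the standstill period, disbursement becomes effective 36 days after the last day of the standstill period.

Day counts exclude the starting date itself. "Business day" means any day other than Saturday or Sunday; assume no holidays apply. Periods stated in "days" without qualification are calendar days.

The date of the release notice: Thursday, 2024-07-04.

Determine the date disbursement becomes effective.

2024-10-19

The last day of the objection period: 38 calendar days after 2024-07-04 is 2024-08-11.
The last day of the consultation period: 21 calendar days after 2024-08-11 is 2024-09-01.
The last day of the standstill period: counting 10 business days from Sunday, 2024-09-01 (Sep 2, Sep 3, Sep 4, Sep 5, Sep 6, Sep 9, Sep 10, Sep 11, Sep 12, Sep 13, skipping weekends) reaches Friday, 2024-09-13.
The date disbursement becomes effective: 2024-09-13 + 36 days = 2024-10-19.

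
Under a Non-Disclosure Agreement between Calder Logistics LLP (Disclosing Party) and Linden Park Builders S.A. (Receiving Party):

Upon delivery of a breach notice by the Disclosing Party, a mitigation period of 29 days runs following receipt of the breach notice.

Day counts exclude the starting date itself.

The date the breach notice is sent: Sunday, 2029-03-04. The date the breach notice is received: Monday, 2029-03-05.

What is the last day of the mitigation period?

2029-04-03

The last day of the mitigation period: 29 calendar days after 2029-03-05 is 2029-04-03.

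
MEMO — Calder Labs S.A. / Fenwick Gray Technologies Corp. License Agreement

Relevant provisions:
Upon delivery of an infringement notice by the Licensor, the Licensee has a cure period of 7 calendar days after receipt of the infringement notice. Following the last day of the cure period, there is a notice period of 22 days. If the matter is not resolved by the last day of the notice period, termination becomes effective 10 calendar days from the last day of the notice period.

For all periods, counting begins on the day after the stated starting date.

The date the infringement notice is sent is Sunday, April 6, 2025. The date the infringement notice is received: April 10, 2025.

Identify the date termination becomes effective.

Adding 7 calendar days to April 10, 2025 gives April 17, 2025, which is the last day of the cure period.
The last day of the notice period: 22 calendar days after April 17, 2025 is May 9, 2025.
The date termination becomes effective: May 9, 2025 + 10 days = May 19, 2025.

May 19, 2025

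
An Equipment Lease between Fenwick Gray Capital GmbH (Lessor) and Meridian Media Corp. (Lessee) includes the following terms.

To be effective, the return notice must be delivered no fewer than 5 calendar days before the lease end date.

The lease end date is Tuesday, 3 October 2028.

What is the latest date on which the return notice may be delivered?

28 September 2028

Counting back 5 calendar days from 3 October 2028 gives 28 September 2028.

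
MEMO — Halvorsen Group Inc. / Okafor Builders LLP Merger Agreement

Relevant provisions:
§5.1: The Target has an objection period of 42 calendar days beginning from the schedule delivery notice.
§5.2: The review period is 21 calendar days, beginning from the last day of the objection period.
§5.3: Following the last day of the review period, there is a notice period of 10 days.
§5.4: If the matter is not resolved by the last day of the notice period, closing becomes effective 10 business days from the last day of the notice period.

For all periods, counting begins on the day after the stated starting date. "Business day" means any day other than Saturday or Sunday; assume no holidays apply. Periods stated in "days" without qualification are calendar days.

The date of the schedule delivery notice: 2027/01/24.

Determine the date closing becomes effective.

2027/04/21

The last day of the objection period: 2027/01/24 + 42 days = 2027/03/07.
The last day of the review period: 21 calendar days after 2027/03/07 is 2027/03/28.
The last day of the notice period: 2027/03/28 + 10 days = 2027/04/07.
The date closing becomes effective: counting 10 business days from Wednesday, 2027/04/07 (Apr 8, Apr 9, Apr 12, Apr 13, Apr 14, Apr 15, Apr 16, Apr 19, Apr 20, Apr 21, skipping weekends) reaches Wednesday, 2027/04/21.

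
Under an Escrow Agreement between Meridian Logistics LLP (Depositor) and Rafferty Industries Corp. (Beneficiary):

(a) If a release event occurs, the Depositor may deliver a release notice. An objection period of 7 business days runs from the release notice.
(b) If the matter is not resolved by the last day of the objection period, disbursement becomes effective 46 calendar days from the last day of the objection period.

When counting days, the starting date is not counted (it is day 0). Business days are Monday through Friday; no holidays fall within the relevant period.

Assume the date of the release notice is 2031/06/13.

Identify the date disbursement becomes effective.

2031/08/09

From Friday, 2031/06/13, 7 business days (Jun 16, Jun 17, Jun 18, Jun 19, Jun 20, Jun 23, Jun 24, skipping weekends) brings us to Tuesday, 2031/06/24, which is the last day of the objection period.
Adding 46 calendar days to 2031/06/24 gives 2031/08/09, which is the date disbursement becomes effective.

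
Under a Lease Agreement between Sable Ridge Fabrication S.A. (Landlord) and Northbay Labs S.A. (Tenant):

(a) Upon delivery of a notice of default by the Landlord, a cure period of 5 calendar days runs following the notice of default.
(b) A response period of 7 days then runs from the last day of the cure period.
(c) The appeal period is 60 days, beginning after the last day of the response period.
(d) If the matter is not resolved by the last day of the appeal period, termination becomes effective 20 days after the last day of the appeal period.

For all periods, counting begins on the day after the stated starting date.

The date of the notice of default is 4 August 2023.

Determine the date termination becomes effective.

4 November 2023

Adding 5 calendar days to 4 August 2023 gives 9 August 2023, which is the last day of the cure period.
Adding 7 calendar days to 9 August 2023 gives 16 August 2023, which is the last day of the response period.
The last day of the appeal period: 60 calendar days after 16 August 2023 is 15 October 2023.
Adding 20 calendar days to 15 October 2023 gives 4 November 2023, which is the date termination becomes effective.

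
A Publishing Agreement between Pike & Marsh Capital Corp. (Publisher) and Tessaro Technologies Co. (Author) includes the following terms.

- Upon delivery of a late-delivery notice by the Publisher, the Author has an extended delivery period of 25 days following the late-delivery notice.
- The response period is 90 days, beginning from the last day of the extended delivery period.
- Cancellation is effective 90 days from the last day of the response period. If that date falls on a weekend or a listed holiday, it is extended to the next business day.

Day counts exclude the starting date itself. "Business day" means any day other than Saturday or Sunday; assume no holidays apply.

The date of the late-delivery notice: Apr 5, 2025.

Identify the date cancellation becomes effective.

Adding 25 calendar days to Apr 5, 2025 gives Apr 30, 2025, which is the last day of the extended delivery period.
The last day of the response period: Apr 30, 2025 + 90 days = Jul 29, 2025.
Adding 90 calendar days to Jul 29, 2025 gives Oct 27, 2025, which is the date cancellation becomes effective. Oct 27, 2025 is a Monday, so no roll-forward applies.

Oct 27, 2025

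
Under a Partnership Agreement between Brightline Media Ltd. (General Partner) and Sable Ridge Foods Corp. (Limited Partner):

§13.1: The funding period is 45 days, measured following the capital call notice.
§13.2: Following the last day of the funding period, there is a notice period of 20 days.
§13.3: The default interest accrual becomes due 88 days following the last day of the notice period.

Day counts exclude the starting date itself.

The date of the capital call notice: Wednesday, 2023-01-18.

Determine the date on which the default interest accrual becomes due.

Adding 45 calendar days to 2023-01-18 gives 2023-03-04, which is the last day of the funding period.
Adding 20 calendar days to 2023-03-04 gives 2023-03-24, which is the last day of the notice period.
Adding 88 calendar days to 2023-03-24 gives 2023-06-20, which is the date on which the default interest accrual becomes due.

2023-06-20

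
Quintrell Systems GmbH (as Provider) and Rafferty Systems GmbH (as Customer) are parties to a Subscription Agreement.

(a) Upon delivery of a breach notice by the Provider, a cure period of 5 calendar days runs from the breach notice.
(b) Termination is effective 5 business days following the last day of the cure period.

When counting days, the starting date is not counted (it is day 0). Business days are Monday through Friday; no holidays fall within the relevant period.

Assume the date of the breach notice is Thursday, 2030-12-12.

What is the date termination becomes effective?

2030-12-24

The last day of the cure period: 5 calendar days after 2030-12-12 is 2030-12-17.
The date termination becomes effective: counting 5 business days from Tuesday, 2030-12-17 (Dec 18, Dec 19, Dec 20, Dec 23, Dec 24, skipping weekends) reaches Tuesday, 2030-12-24.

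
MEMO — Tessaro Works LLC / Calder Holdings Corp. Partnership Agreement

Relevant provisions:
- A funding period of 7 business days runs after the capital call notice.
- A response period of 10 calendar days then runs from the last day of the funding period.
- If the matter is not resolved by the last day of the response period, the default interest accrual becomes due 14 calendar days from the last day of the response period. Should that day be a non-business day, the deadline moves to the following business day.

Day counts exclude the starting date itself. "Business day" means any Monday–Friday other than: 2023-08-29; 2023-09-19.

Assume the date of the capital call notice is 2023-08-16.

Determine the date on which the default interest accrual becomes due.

2023-09-18

From Wednesday, 2023-08-16, 7 business days (Aug 17, Aug 18, Aug 21, Aug 22, Aug 23, Aug 24, Aug 25, skipping weekends) brings us to Friday, 2023-08-25, which is the last day of the funding period.
The last day of the response period: 10 calendar days after 2023-08-25 is 2023-09-04.
The date on which the default interest accrual becomes due: 2023-09-04 + 14 days = 2023-09-18. 2023-09-18 is a Monday and is not a listed holiday, so no roll-forward applies.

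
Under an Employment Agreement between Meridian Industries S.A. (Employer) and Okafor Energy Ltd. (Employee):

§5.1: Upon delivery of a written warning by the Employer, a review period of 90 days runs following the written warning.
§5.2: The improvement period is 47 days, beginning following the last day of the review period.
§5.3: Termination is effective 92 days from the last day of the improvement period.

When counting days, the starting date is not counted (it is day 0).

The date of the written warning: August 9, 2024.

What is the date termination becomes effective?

The last day of the review period: August 9, 2024 + 90 days = November 7, 2024.
The last day of the improvement period: 47 calendar days after November 7, 2024 is December 24, 2024.
The date termination becomes effective: 92 calendar days after December 24, 2024 is March 26, 2025.

March 26, 2025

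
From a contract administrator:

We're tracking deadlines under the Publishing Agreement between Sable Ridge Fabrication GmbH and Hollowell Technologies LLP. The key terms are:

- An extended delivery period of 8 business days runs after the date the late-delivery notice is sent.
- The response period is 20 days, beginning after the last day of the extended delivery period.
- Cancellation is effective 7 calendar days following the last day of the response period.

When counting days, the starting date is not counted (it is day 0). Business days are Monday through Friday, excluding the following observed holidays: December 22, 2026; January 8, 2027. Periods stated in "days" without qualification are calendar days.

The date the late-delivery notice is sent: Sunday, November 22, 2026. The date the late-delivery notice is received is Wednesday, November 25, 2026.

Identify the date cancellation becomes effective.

From Sunday, November 22, 2026, 8 business days (Nov 23, Nov 24, Nov 25, Nov 26, Nov 27, Nov 30, Dec 1, Dec 2, skipping weekends) brings us to Wednesday, December 2, 2026, which is the last day of the extended delivery period.
Adding 20 calendar days to December 2, 2026 gives December 22, 2026, which is the last day of the response period.
Adding 7 calendar days to December 22, 2026 gives December 29, 2026, which is the date cancellation becomes effective.

December 29, 2026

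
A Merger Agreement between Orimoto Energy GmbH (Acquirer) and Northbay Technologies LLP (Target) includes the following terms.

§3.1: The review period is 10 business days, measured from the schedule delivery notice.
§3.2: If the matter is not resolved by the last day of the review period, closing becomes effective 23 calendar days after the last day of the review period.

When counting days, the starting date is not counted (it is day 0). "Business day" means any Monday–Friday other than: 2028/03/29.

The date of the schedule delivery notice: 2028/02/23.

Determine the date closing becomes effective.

2028/03/31

From Wednesday, 2028/02/23, 10 business days (Feb 24, Feb 25, Feb 28, Feb 29, Mar 1, Mar 2, Mar 3, Mar 6, Mar 7, Mar 8, skipping weekends) brings us to Wednesday, 2028/03/08, which is the last day of the review period.
The date closing becomes effective: 23 calendar days after 2028/03/08 is 2028/03/31.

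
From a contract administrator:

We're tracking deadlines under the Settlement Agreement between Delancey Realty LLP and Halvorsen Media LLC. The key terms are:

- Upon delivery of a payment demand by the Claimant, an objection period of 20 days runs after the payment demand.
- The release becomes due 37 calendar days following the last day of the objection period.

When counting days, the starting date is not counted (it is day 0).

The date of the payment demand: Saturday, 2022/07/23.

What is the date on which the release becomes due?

2022/09/18

Adding 20 calendar days to 2022/07/23 gives 2022/08/12, which is the last day of the objection period.
Adding 37 calendar days to 2022/08/12 gives 2022/09/18, which is the date on which the release becomes due.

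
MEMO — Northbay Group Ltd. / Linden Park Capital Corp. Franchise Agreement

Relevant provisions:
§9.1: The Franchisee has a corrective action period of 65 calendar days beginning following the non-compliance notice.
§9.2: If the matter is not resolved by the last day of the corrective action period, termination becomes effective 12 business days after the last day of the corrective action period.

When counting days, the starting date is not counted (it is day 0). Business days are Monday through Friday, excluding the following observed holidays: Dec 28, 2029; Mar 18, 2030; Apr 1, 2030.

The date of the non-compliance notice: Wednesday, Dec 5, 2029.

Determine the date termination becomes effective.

The last day of the corrective action period: Dec 5, 2029 + 65 days = Feb 8, 2030.
The date termination becomes effective: 12 business days after Friday, Feb 8, 2030, skipping weekends — Feb 11, Feb 12, Feb 13, Feb 14, …, Feb 22, Feb 25, Feb 26 — lands on Tuesday, Feb 26, 2030.

Feb 26, 2030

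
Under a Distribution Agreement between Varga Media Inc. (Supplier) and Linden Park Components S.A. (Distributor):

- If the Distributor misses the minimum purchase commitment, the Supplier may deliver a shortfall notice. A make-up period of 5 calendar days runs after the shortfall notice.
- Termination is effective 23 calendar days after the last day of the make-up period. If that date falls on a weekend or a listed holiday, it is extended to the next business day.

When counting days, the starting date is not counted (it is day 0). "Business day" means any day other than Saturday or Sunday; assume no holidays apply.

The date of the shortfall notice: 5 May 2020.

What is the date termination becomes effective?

2 June 2020

The last day of the make-up period: 5 calendar days after 5 May 2020 is 10 May 2020.
The date termination becomes effective: 23 calendar days after 10 May 2020 is 2 June 2020. 2 June 2020 is a Tuesday, so no roll-forward applies.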